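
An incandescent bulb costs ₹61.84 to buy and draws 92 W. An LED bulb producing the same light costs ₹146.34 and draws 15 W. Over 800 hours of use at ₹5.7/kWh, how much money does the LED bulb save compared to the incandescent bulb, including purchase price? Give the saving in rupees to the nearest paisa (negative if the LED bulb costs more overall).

incandescent bulb: ₹61.84 + (92/1000) kW × 800 h × ₹5.7 = ₹61.84 + ₹419.52 = ₹481.36
LED bulb: ₹146.34 + (15/1000) kW × 800 h × ₹5.7 = ₹146.34 + ₹68.4 = ₹214.74
Saving = ₹481.36 − ₹214.74 = ₹266.62

₹266.62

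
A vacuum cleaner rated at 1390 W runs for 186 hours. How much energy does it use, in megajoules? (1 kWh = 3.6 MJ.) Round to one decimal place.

Energy = 1.39 kW × 186 h = 258.54 kWh
= 258.54 × 3.6 MJ = 930.7 MJ

930.7 MJ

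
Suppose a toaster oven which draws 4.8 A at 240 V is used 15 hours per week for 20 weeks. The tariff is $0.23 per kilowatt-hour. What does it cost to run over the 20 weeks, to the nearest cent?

Power = 4.8 A × 240 V = 1152 W = 1.152 kW
Runtime = 15 h/week × 20 weeks = 300 h
Energy = 1.152 kW × 300 h = 345.6 kWh
Cost = 345.6 kWh × $0.23/kWh = $79.49

$79.49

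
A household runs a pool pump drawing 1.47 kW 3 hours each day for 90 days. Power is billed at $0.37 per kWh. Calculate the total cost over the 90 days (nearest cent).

$146.85

Runtime = 3 h/day × 90 days = 270 h
Energy = 1.47 kW × 270 h = 396.9 kWh
Cost = 396.9 kWh × $0.37/kWh = $146.85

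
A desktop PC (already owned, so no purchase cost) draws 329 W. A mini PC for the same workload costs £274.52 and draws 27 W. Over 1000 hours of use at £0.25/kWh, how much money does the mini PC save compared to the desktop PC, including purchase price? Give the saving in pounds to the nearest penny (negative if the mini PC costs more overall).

-£199.02

desktop PC: £0.00 + (329/1000) kW × 1000 h × £0.25 = £0.00 + £82.25 = £82.25
mini PC: £274.52 + (27/1000) kW × 1000 h × £0.25 = £274.52 + £6.75 = £281.27
Saving = £82.25 − £281.27 = −£199.02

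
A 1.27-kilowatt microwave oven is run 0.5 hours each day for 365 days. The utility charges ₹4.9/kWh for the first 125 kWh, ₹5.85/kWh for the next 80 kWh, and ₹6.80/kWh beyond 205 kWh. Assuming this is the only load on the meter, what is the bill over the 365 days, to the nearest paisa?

Runtime = 0.5 h/day × 365 days = 182.5 h
Energy = 1.27 kW × 182.5 h = 231.775 kWh
Tier 1 (0–125 kWh): 125 × ₹4.9 = ₹612.5
Tier 2 (125–205 kWh): 80 × ₹5.85 = ₹468
Above 205 kWh: 26.775 × ₹6.80 = ₹182.07
Bill = ₹1262.57

₹1262.57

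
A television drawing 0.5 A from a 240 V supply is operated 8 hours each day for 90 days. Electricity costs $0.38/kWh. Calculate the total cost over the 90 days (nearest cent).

$32.83

Power = 0.5 A × 240 V = 120 W = 0.12 kW
Runtime = 8 h/day × 90 days = 720 h
Energy = 0.12 kW × 720 h = 86.4 kWh
Cost = 86.4 kWh × $0.38/kWh = $32.83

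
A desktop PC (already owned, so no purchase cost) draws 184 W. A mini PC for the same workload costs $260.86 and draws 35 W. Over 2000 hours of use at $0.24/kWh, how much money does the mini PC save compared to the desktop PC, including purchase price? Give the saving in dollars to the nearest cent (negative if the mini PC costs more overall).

desktop PC: $0.00 + (184/1000) kW × 2000 h × $0.24 = $0.00 + $88.32 = $88.32
mini PC: $260.86 + (35/1000) kW × 2000 h × $0.24 = $260.86 + $16.8 = $277.66
Saving = $88.32 − $277.66 = −$189.34

-$189.34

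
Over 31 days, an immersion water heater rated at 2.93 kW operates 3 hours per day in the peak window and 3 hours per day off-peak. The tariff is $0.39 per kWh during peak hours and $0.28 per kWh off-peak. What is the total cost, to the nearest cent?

Peak energy = 2.93 kW × 3 h × 31 = 272.49 kWh
Off-peak energy = 2.93 kW × 3 h × 31 = 272.49 kWh
Cost = 272.49 × $0.39 + 272.49 × $0.28 = $106.2711 + $76.2972 = $182.57

$182.57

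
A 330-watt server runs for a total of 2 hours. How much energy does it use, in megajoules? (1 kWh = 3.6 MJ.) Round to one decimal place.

Energy = 0.33 kW × 2 h = 0.66 kWh
= 0.66 × 3.6 MJ = 2.4 MJ

2.4 MJ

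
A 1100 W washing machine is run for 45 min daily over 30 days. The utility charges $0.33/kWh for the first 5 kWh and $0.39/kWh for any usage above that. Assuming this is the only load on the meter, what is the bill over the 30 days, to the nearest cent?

Runtime = 45 min × 30 = 1350 min = 22.5 h
Energy = 1.1 kW × 22.5 h = 24.75 kWh
Tier 1 (0–5 kWh): 5 × $0.33 = $1.65
Above 5 kWh: 19.75 × $0.39 = $7.7025
Bill = $9.35

$9.35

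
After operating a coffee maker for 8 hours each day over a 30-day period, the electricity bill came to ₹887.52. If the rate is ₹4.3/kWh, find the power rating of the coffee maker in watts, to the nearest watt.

Energy = ₹887.52 ÷ ₹4.3/kWh = 206.4 kWh
Runtime = 8 h/day × 30 days = 240 h
Power = 206.4 kWh ÷ 240 h = 0.86 kW = 860 W

860 W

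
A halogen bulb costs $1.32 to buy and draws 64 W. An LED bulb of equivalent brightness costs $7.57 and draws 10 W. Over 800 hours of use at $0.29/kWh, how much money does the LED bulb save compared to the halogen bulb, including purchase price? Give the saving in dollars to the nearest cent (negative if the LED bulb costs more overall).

halogen bulb: $1.32 + (64/1000) kW × 800 h × $0.29 = $1.32 + $14.848 = $16.168
LED bulb: $7.57 + (10/1000) kW × 800 h × $0.29 = $7.57 + $2.32 = $9.89
Saving = $16.168 − $9.89 = $6.278 → $6.28

$6.28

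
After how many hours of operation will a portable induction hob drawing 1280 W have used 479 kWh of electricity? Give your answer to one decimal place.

Hours = 479 kWh ÷ 1.28 kW = 374.2 h

374.2 h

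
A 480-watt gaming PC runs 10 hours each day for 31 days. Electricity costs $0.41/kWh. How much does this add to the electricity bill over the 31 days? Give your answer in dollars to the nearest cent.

Runtime = 10 h/day × 31 days = 310 h
Energy = 0.48 kW × 310 h = 148.8 kWh
Cost = 148.8 kWh × $0.41/kWh = $61.01

$61.01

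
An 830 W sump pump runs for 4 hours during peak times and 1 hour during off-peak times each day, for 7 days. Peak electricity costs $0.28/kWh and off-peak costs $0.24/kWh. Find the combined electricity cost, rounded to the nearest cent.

Peak energy = 0.83 kW × 4 h × 7 = 23.24 kWh
Off-peak energy = 0.83 kW × 1 h × 7 = 5.81 kWh
Cost = 23.24 × $0.28 + 5.81 × $0.24 = $6.5072 + $1.3944 = $7.90

$7.90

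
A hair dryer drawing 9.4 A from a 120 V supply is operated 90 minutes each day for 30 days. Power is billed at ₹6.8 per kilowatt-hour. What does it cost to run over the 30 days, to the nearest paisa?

Power = 9.4 A × 120 V = 1128 W = 1.128 kW
Runtime = 90 min × 30 = 2700 min = 45 h
Energy = 1.128 kW × 45 h = 50.76 kWh
Cost = 50.76 kWh × ₹6.8/kWh = ₹345.17

₹345.17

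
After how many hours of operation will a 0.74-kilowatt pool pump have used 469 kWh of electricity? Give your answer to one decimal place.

633.8 h

Hours = 469 kWh ÷ 0.74 kW = 633.8 h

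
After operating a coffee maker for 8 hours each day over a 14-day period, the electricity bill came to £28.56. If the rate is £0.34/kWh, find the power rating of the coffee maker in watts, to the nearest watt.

750 W

Energy = £28.56 ÷ £0.34/kWh = 84 kWh
Runtime = 8 h/day × 14 days = 112 h
Power = 84 kWh ÷ 112 h = 0.75 kW = 750 W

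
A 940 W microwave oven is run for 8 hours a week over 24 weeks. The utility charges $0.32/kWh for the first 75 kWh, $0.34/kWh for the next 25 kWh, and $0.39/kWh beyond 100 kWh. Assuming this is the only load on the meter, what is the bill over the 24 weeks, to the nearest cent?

Runtime = 8 h/week × 24 weeks = 192 h
Energy = 0.94 kW × 192 h = 180.48 kWh
Tier 1 (0–75 kWh): 75 × $0.32 = $24
Tier 2 (75–100 kWh): 25 × $0.34 = $8.5
Above 100 kWh: 80.48 × $0.39 = $31.3872
Bill = $63.89

$63.89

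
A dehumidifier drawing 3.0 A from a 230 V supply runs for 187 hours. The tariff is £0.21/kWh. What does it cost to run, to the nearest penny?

Power = 3.0 A × 230 V = 690 W = 0.69 kW
Energy = 0.69 kW × 187 h = 129.03 kWh
Cost = 129.03 kWh × £0.21/kWh = £27.10

£27.10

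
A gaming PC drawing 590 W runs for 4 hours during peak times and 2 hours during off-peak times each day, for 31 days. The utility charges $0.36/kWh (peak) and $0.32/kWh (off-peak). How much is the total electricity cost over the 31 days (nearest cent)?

$38.04

Peak energy = 0.59 kW × 4 h × 31 = 73.16 kWh
Off-peak energy = 0.59 kW × 2 h × 31 = 36.58 kWh
Cost = 73.16 × $0.36 + 36.58 × $0.32 = $26.3376 + $11.7056 = $38.04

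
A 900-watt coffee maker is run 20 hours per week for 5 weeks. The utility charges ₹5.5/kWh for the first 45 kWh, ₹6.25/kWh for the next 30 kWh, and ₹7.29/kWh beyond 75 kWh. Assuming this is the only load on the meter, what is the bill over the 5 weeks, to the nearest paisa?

₹544.35

Runtime = 20 h/week × 5 weeks = 100 h
Energy = 0.9 kW × 100 h = 90 kWh
Tier 1 (0–45 kWh): 45 × ₹5.5 = ₹247.5
Tier 2 (45–75 kWh): 30 × ₹6.25 = ₹187.5
Above 75 kWh: 15 × ₹7.29 = ₹109.35
Bill = ₹544.35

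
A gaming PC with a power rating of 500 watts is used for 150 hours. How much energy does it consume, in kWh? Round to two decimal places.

75.00 kWh

Energy = 0.5 kW × 150 h = 75 kWh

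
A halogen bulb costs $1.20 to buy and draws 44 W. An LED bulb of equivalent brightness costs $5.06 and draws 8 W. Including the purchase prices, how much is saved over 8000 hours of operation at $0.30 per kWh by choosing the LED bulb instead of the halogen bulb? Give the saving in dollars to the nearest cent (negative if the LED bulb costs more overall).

halogen bulb: $1.20 + (44/1000) kW × 8000 h × $0.30 = $1.20 + $105.6 = $106.8
LED bulb: $5.06 + (8/1000) kW × 8000 h × $0.30 = $5.06 + $19.2 = $24.26
Saving = $106.8 − $24.26 = $82.54

$82.54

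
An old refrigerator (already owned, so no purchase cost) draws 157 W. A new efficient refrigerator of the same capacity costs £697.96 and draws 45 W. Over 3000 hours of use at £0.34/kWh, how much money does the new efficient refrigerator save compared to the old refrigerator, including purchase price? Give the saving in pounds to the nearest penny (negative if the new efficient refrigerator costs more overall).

-£583.72

old refrigerator: £0.00 + (157/1000) kW × 3000 h × £0.34 = £0.00 + £160.14 = £160.14
new efficient refrigerator: £697.96 + (45/1000) kW × 3000 h × £0.34 = £697.96 + £45.9 = £743.86
Saving = £160.14 − £743.86 = −£583.72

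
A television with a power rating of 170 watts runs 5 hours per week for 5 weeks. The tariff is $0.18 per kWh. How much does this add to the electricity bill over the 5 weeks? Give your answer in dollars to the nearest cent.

Runtime = 5 h/week × 5 weeks = 25 h
Energy = 0.17 kW × 25 h = 4.25 kWh
Cost = 4.25 kWh × $0.18/kWh = $0.77

$0.77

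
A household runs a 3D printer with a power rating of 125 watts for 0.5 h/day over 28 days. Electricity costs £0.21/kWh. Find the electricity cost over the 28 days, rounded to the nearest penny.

Runtime = 0.5 h/day × 28 days = 14 h
Energy = 0.125 kW × 14 h = 1.75 kWh
Cost = 1.75 kWh × £0.21/kWh = £0.37

£0.37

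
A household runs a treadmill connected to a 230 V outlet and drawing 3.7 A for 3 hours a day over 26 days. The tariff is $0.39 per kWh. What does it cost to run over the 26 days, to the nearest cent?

Power = 3.7 A × 230 V = 851 W = 0.851 kW
Runtime = 3 h/day × 26 days = 78 h
Energy = 0.851 kW × 78 h = 66.378 kWh
Cost = 66.378 kWh × $0.39/kWh = $25.89

$25.89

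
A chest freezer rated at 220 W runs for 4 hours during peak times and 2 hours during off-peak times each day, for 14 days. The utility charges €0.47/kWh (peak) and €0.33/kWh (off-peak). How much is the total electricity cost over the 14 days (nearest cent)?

Peak energy = 0.22 kW × 4 h × 14 = 12.32 kWh
Off-peak energy = 0.22 kW × 2 h × 14 = 6.16 kWh
Cost = 12.32 × €0.47 + 6.16 × €0.33 = €5.7904 + €2.0328 = €7.82

€7.82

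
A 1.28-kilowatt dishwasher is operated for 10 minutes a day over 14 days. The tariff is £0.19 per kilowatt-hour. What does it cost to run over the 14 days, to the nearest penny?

Runtime = 10 min × 14 = 140 min = 2.333333… h
Energy = 1.28 kW × 2.333333… h = 2.986666… kWh
Cost = 2.986666… kWh × £0.19/kWh = £0.57

£0.57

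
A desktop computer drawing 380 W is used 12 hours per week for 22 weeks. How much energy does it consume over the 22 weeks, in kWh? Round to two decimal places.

100.32 kWh

Runtime = 12 h/week × 22 weeks = 264 h
Energy = 0.38 kW × 264 h = 100.32 kWh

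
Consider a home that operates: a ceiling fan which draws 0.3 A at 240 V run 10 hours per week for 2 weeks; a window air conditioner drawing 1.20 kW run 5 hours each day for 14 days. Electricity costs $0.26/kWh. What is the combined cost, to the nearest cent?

$22.21

ceiling fan: Power = 0.3 A × 240 V = 72 W = 0.072 kW
ceiling fan: Runtime = 10 h/week × 2 weeks = 20 h
ceiling fan: 0.072 kW × 20 h = 1.44 kWh
window air conditioner: Runtime = 5 h/day × 14 days = 70 h
window air conditioner: 1.2 kW × 70 h = 84 kWh
Total energy = 85.44 kWh
Cost = 85.44 × $0.26 = $22.21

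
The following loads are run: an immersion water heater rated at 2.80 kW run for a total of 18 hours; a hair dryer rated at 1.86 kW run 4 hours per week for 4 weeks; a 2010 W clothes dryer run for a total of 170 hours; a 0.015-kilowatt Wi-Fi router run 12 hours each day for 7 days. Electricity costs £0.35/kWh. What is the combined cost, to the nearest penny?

£148.09

immersion water heater: 2.8 kW × 18 h = 50.4 kWh
hair dryer: Runtime = 4 h/week × 4 weeks = 16 h
hair dryer: 1.86 kW × 16 h = 29.76 kWh
clothes dryer: 2.01 kW × 170 h = 341.7 kWh
Wi-Fi router: Runtime = 12 h/day × 7 days = 84 h
Wi-Fi router: 0.015 kW × 84 h = 1.26 kWh
Total energy = 423.12 kWh
Cost = 423.12 × £0.35 = £148.09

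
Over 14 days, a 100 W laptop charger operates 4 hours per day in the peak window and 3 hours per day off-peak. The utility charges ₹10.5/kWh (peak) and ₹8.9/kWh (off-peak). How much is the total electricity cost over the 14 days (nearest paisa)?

Peak energy = 0.1 kW × 4 h × 14 = 5.6 kWh
Off-peak energy = 0.1 kW × 3 h × 14 = 4.2 kWh
Cost = 5.6 × ₹10.5 + 4.2 × ₹8.9 = ₹58.8 + ₹37.38 = ₹96.18

₹96.18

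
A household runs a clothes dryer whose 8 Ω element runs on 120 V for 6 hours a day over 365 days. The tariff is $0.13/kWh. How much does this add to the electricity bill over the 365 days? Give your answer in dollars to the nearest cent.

Power = V²/R = 120²/8 = 1800 W = 1.8 kW
Runtime = 6 h/day × 365 days = 2190 h
Energy = 1.8 kW × 2190 h = 3942 kWh
Cost = 3942 kWh × $0.13/kWh = $512.46

$512.46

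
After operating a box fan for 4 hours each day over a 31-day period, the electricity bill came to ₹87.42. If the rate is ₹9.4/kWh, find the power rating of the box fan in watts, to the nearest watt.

Energy = ₹87.42 ÷ ₹9.4/kWh = 9.3 kWh
Runtime = 4 h/day × 31 days = 124 h
Power = 9.3 kWh ÷ 124 h = 0.075 kW = 75 W

75 W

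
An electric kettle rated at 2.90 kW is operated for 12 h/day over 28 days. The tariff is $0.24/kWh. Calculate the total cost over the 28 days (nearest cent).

Runtime = 12 h/day × 28 days = 336 h
Energy = 2.9 kW × 336 h = 974.4 kWh
Cost = 974.4 kWh × $0.24/kWh = $233.86

$233.86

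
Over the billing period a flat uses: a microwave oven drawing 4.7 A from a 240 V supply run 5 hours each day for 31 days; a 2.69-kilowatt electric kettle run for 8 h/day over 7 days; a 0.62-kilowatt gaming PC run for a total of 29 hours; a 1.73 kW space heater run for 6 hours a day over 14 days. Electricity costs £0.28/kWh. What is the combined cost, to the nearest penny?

microwave oven: Power = 4.7 A × 240 V = 1128 W = 1.128 kW
microwave oven: Runtime = 5 h/day × 31 days = 155 h
microwave oven: 1.128 kW × 155 h = 174.84 kWh
electric kettle: Runtime = 8 h/day × 7 days = 56 h
electric kettle: 2.69 kW × 56 h = 150.64 kWh
gaming PC: 0.62 kW × 29 h = 17.98 kWh
space heater: Runtime = 6 h/day × 14 days = 84 h
space heater: 1.73 kW × 84 h = 145.32 kWh
Total energy = 488.78 kWh
Cost = 488.78 × £0.28 = £136.86

£136.86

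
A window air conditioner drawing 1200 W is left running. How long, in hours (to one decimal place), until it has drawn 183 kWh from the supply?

152.5 h

Hours = 183 kWh ÷ 1.2 kW = 152.5 h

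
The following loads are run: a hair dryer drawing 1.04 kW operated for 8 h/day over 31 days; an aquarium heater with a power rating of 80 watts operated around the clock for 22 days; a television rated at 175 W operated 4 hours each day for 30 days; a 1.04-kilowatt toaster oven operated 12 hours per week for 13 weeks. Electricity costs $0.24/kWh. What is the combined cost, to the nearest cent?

$116.02

hair dryer: Runtime = 8 h/day × 31 days = 248 h
hair dryer: 1.04 kW × 248 h = 257.92 kWh
aquarium heater: Runtime = 24 h × 22 = 528 h
aquarium heater: 0.08 kW × 528 h = 42.24 kWh
television: Runtime = 4 h/day × 30 days = 120 h
television: 0.175 kW × 120 h = 21 kWh
toaster oven: Runtime = 12 h/week × 13 weeks = 156 h
toaster oven: 1.04 kW × 156 h = 162.24 kWh
Total energy = 483.4 kWh
Cost = 483.4 × $0.24 = $116.02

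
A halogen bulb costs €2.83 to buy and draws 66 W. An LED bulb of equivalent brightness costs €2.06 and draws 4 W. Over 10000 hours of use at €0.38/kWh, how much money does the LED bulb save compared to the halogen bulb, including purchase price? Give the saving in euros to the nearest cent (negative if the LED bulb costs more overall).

halogen bulb: €2.83 + (66/1000) kW × 10000 h × €0.38 = €2.83 + €250.8 = €253.63
LED bulb: €2.06 + (4/1000) kW × 10000 h × €0.38 = €2.06 + €15.2 = €17.26
Saving = €253.63 − €17.26 = €236.37

€236.37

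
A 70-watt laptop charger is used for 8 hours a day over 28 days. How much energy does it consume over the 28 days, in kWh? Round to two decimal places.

15.68 kWh

Runtime = 8 h/day × 28 days = 224 h
Energy = 0.07 kW × 224 h = 15.68 kWh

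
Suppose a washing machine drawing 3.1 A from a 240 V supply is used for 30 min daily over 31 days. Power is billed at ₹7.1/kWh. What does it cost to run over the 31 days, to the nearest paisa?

Power = 3.1 A × 240 V = 744 W = 0.744 kW
Runtime = 30 min × 31 = 930 min = 15.5 h
Energy = 0.744 kW × 15.5 h = 11.532 kWh
Cost = 11.532 kWh × ₹7.1/kWh = ₹81.88

₹81.88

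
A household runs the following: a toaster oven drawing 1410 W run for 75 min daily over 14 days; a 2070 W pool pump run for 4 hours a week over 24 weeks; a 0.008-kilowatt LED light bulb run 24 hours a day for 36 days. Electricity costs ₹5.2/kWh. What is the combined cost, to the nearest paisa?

toaster oven: Runtime = 75 min × 14 = 1050 min = 17.5 h
toaster oven: 1.41 kW × 17.5 h = 24.675 kWh
pool pump: Runtime = 4 h/week × 24 weeks = 96 h
pool pump: 2.07 kW × 96 h = 198.72 kWh
LED light bulb: Runtime = 24 h × 36 = 864 h
LED light bulb: 0.008 kW × 864 h = 6.912 kWh
Total energy = 230.307 kWh
Cost = 230.307 × ₹5.2 = ₹1197.60

₹1197.60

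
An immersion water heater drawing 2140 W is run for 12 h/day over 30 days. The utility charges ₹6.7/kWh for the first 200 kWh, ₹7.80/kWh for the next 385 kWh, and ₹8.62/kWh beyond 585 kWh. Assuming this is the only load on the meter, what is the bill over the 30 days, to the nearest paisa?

Runtime = 12 h/day × 30 days = 360 h
Energy = 2.14 kW × 360 h = 770.4 kWh
Tier 1 (0–200 kWh): 200 × ₹6.7 = ₹1340
Tier 2 (200–585 kWh): 385 × ₹7.80 = ₹3003
Above 585 kWh: 185.4 × ₹8.62 = ₹1598.148
Bill = ₹5941.15

₹5941.15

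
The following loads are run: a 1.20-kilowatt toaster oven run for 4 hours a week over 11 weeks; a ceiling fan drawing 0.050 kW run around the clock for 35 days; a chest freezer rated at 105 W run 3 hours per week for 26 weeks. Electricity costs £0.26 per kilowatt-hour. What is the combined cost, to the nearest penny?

toaster oven: Runtime = 4 h/week × 11 weeks = 44 h
toaster oven: 1.2 kW × 44 h = 52.8 kWh
ceiling fan: Runtime = 24 h × 35 = 840 h
ceiling fan: 0.05 kW × 840 h = 42 kWh
chest freezer: Runtime = 3 h/week × 26 weeks = 78 h
chest freezer: 0.105 kW × 78 h = 8.19 kWh
Total energy = 102.99 kWh
Cost = 102.99 × £0.26 = £26.78

£26.78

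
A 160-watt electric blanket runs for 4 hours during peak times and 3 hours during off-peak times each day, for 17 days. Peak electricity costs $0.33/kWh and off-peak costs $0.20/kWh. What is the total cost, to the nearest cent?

Peak energy = 0.16 kW × 4 h × 17 = 10.88 kWh
Off-peak energy = 0.16 kW × 3 h × 17 = 8.16 kWh
Cost = 10.88 × $0.33 + 8.16 × $0.20 = $3.5904 + $1.632 = $5.22

$5.22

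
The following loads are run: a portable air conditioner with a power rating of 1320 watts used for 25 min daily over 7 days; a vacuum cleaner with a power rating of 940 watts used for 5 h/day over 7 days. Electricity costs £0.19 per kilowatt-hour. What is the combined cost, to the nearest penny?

£6.98

portable air conditioner: Runtime = 25 min × 7 = 175 min = 2.916666… h
portable air conditioner: 1.32 kW × 2.916666… h = 3.85 kWh
vacuum cleaner: Runtime = 5 h/day × 7 days = 35 h
vacuum cleaner: 0.94 kW × 35 h = 32.9 kWh
Total energy = 36.75 kWh
Cost = 36.75 × £0.19 = £6.98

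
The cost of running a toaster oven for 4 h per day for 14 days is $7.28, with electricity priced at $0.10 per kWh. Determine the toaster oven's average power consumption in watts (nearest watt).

1300 W

Energy = $7.28 ÷ $0.10/kWh = 72.8 kWh
Runtime = 4 h/day × 14 days = 56 h
Power = 72.8 kWh ÷ 56 h = 1.3 kW = 1300 W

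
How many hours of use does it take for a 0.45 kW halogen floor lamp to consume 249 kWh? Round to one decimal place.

Hours = 249 kWh ÷ 0.45 kW = 553.3 h

553.3 h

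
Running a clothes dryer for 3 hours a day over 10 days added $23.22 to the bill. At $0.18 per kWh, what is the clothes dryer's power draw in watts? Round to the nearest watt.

Energy = $23.22 ÷ $0.18/kWh = 129 kWh
Runtime = 3 h/day × 10 days = 30 h
Power = 129 kWh ÷ 30 h = 4.3 kW = 4300 W

4300 W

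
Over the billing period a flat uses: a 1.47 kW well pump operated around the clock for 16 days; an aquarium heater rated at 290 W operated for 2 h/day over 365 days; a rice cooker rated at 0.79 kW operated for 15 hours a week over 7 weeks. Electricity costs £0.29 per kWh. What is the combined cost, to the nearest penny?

well pump: Runtime = 24 h × 16 = 384 h
well pump: 1.47 kW × 384 h = 564.48 kWh
aquarium heater: Runtime = 2 h/day × 365 days = 730 h
aquarium heater: 0.29 kW × 730 h = 211.7 kWh
rice cooker: Runtime = 15 h/week × 7 weeks = 105 h
rice cooker: 0.79 kW × 105 h = 82.95 kWh
Total energy = 859.13 kWh
Cost = 859.13 × £0.29 = £249.15

£249.15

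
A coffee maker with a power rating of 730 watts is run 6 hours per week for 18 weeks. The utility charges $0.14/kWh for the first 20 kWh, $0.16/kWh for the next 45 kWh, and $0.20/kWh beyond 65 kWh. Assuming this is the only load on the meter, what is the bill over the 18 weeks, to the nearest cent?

Runtime = 6 h/week × 18 weeks = 108 h
Energy = 0.73 kW × 108 h = 78.84 kWh
Tier 1 (0–20 kWh): 20 × $0.14 = $2.8
Tier 2 (20–65 kWh): 45 × $0.16 = $7.2
Above 65 kWh: 13.84 × $0.20 = $2.768
Bill = $12.77

$12.77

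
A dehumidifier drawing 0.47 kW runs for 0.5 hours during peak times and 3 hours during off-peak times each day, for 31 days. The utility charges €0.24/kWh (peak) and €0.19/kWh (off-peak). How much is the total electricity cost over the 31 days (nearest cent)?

€10.05

Peak energy = 0.47 kW × 0.5 h × 31 = 7.285 kWh
Off-peak energy = 0.47 kW × 3 h × 31 = 43.71 kWh
Cost = 7.285 × €0.24 + 43.71 × €0.19 = €1.7484 + €8.3049 = €10.05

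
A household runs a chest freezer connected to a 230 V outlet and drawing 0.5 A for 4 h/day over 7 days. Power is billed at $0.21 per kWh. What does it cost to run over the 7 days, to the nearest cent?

$0.68

Power = 0.5 A × 230 V = 115 W = 0.115 kW
Runtime = 4 h/day × 7 days = 28 h
Energy = 0.115 kW × 28 h = 3.22 kWh
Cost = 3.22 kWh × $0.21/kWh = $0.68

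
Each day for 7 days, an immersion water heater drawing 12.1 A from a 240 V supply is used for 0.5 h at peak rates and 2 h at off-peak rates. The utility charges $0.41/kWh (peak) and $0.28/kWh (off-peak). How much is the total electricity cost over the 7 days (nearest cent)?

$15.55

Power = 12.1 A × 240 V = 2904 W = 2.904 kW
Peak energy = 2.904 kW × 0.5 h × 7 = 10.164 kWh
Off-peak energy = 2.904 kW × 2 h × 7 = 40.656 kWh
Cost = 10.164 × $0.41 + 40.656 × $0.28 = $4.16724 + $11.38368 = $15.55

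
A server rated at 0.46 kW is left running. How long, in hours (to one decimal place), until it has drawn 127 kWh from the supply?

Hours = 127 kWh ÷ 0.46 kW = 276.1 h

276.1 h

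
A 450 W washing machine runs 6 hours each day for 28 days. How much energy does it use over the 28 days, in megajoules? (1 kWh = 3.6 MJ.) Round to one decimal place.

272.2 MJ

Runtime = 6 h/day × 28 days = 168 h
Energy = 0.45 kW × 168 h = 75.6 kWh
= 75.6 × 3.6 MJ = 272.2 MJ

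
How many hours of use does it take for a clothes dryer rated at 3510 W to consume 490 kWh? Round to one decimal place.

Hours = 490 kWh ÷ 3.51 kW = 139.6 h

139.6 h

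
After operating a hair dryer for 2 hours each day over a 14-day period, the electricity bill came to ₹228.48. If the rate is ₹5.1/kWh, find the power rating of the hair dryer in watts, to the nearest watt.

Energy = ₹228.48 ÷ ₹5.1/kWh = 44.8 kWh
Runtime = 2 h/day × 14 days = 28 h
Power = 44.8 kWh ÷ 28 h = 1.6 kW = 1600 W

1600 W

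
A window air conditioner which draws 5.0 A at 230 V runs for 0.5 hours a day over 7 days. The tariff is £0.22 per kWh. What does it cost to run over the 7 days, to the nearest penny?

Power = 5.0 A × 230 V = 1150 W = 1.15 kW
Runtime = 0.5 h/day × 7 days = 3.5 h
Energy = 1.15 kW × 3.5 h = 4.025 kWh
Cost = 4.025 kWh × £0.22/kWh = £0.89

£0.89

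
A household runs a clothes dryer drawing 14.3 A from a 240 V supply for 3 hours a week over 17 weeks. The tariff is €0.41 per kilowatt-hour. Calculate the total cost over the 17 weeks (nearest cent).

Power = 14.3 A × 240 V = 3432 W = 3.432 kW
Runtime = 3 h/week × 17 weeks = 51 h
Energy = 3.432 kW × 51 h = 175.032 kWh
Cost = 175.032 kWh × €0.41/kWh = €71.76

€71.76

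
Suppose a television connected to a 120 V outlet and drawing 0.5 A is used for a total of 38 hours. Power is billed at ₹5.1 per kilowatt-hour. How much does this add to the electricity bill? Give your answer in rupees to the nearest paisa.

Power = 0.5 A × 120 V = 60 W = 0.06 kW
Energy = 0.06 kW × 38 h = 2.28 kWh
Cost = 2.28 kWh × ₹5.1/kWh = ₹11.63

₹11.63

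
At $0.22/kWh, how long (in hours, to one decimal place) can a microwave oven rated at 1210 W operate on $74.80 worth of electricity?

Energy available = $74.80 ÷ $0.22/kWh = 340 kWh
Hours = 340 kWh ÷ 1.21 kW = 281.0 h

281.0 h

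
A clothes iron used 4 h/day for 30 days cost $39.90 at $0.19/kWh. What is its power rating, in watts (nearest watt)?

Energy = $39.90 ÷ $0.19/kWh = 210 kWh
Runtime = 4 h/day × 30 days = 120 h
Power = 210 kWh ÷ 120 h = 1.75 kW = 1750 W

1750 W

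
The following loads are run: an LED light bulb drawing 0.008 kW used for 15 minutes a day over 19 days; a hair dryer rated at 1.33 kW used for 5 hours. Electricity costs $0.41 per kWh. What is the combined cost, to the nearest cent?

$2.74

LED light bulb: Runtime = 15 min × 19 = 285 min = 4.75 h
LED light bulb: 0.008 kW × 4.75 h = 0.038 kWh
hair dryer: 1.33 kW × 5 h = 6.65 kWh
Total energy = 6.688 kWh
Cost = 6.688 × $0.41 = $2.74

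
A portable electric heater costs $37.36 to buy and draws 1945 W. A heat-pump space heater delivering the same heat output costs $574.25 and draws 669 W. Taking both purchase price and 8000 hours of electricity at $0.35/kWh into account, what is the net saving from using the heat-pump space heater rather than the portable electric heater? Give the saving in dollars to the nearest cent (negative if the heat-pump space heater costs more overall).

$3035.91

portable electric heater: $37.36 + (1945/1000) kW × 8000 h × $0.35 = $37.36 + $5446 = $5483.36
heat-pump space heater: $574.25 + (669/1000) kW × 8000 h × $0.35 = $574.25 + $1873.2 = $2447.45
Saving = $5483.36 − $2447.45 = $3035.91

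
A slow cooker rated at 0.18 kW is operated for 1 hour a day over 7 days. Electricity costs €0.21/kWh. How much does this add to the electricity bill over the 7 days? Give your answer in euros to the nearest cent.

€0.26

Runtime = 1 h/day × 7 days = 7 h
Energy = 0.18 kW × 7 h = 1.26 kWh
Cost = 1.26 kWh × €0.21/kWh = €0.26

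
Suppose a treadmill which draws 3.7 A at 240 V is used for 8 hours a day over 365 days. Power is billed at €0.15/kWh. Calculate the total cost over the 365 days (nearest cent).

€388.94

Power = 3.7 A × 240 V = 888 W = 0.888 kW
Runtime = 8 h/day × 365 days = 2920 h
Energy = 0.888 kW × 2920 h = 2592.96 kWh
Cost = 2592.96 kWh × €0.15/kWh = €388.94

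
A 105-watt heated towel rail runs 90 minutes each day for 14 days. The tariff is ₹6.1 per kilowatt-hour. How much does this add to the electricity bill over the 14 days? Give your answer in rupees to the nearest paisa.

Runtime = 90 min × 14 = 1260 min = 21 h
Energy = 0.105 kW × 21 h = 2.205 kWh
Cost = 2.205 kWh × ₹6.1/kWh = ₹13.45

₹13.45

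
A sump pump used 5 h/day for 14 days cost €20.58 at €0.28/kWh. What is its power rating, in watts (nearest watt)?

1050 W

Energy = €20.58 ÷ €0.28/kWh = 73.5 kWh
Runtime = 5 h/day × 14 days = 70 h
Power = 73.5 kWh ÷ 70 h = 1.05 kW = 1050 W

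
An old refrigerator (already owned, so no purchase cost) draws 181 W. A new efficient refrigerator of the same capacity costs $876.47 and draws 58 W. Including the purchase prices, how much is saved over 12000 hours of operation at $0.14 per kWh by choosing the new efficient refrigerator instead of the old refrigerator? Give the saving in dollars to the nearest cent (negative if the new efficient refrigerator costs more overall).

-$669.83

old refrigerator: $0.00 + (181/1000) kW × 12000 h × $0.14 = $0.00 + $304.08 = $304.08
new efficient refrigerator: $876.47 + (58/1000) kW × 12000 h × $0.14 = $876.47 + $97.44 = $973.91
Saving = $304.08 − $973.91 = −$669.83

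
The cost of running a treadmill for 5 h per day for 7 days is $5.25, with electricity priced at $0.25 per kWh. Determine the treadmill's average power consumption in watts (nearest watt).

600 W

Energy = $5.25 ÷ $0.25/kWh = 21 kWh
Runtime = 5 h/day × 7 days = 35 h
Power = 21 kWh ÷ 35 h = 0.6 kW = 600 W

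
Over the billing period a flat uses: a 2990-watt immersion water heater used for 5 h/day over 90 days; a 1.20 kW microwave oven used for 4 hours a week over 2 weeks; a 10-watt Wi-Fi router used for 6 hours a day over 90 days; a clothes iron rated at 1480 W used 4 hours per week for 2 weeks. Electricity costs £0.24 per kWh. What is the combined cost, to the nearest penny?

immersion water heater: Runtime = 5 h/day × 90 days = 450 h
immersion water heater: 2.99 kW × 450 h = 1345.5 kWh
microwave oven: Runtime = 4 h/week × 2 weeks = 8 h
microwave oven: 1.2 kW × 8 h = 9.6 kWh
Wi-Fi router: Runtime = 6 h/day × 90 days = 540 h
Wi-Fi router: 0.01 kW × 540 h = 5.4 kWh
clothes iron: Runtime = 4 h/week × 2 weeks = 8 h
clothes iron: 1.48 kW × 8 h = 11.84 kWh
Total energy = 1372.34 kWh
Cost = 1372.34 × £0.24 = £329.36

£329.36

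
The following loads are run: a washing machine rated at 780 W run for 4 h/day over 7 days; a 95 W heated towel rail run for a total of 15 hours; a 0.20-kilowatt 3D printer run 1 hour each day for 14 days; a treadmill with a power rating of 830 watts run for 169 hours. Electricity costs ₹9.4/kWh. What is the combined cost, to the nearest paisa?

washing machine: Runtime = 4 h/day × 7 days = 28 h
washing machine: 0.78 kW × 28 h = 21.84 kWh
heated towel rail: 0.095 kW × 15 h = 1.425 kWh
3D printer: Runtime = 1 h/day × 14 days = 14 h
3D printer: 0.2 kW × 14 h = 2.8 kWh
treadmill: 0.83 kW × 169 h = 140.27 kWh
Total energy = 166.335 kWh
Cost = 166.335 × ₹9.4 = ₹1563.55

₹1563.55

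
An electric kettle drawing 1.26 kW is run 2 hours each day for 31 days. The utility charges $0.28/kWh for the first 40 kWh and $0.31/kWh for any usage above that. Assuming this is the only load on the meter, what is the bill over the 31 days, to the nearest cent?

$23.02

Runtime = 2 h/day × 31 days = 62 h
Energy = 1.26 kW × 62 h = 78.12 kWh
Tier 1 (0–40 kWh): 40 × $0.28 = $11.2
Above 40 kWh: 38.12 × $0.31 = $11.8172
Bill = $23.02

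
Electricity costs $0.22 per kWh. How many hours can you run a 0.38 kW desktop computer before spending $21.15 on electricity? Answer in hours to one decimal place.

Energy available = $21.15 ÷ $0.22/kWh = 96.1364 kWh
Hours = 96.1364 kWh ÷ 0.38 kW = 253.0 h

253.0 h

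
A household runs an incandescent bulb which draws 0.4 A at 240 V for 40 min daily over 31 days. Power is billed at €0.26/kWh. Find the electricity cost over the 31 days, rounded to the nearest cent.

Power = 0.4 A × 240 V = 96 W = 0.096 kW
Runtime = 40 min × 31 = 1240 min = 20.666666… h
Energy = 0.096 kW × 20.666666… h = 1.984 kWh
Cost = 1.984 kWh × €0.26/kWh = €0.52

€0.52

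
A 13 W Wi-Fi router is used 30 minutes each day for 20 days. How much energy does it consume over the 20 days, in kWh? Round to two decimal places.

Runtime = 30 min × 20 = 600 min = 10 h
Energy = 0.013 kW × 10 h = 0.13 kWh

0.13 kWh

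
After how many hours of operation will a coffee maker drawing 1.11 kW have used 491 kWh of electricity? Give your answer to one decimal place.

442.3 h

Hours = 491 kWh ÷ 1.11 kW = 442.3 h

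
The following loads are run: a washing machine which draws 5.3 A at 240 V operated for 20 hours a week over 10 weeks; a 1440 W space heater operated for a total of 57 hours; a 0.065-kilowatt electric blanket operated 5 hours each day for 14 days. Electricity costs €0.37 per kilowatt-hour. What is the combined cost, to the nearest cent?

washing machine: Power = 5.3 A × 240 V = 1272 W = 1.272 kW
washing machine: Runtime = 20 h/week × 10 weeks = 200 h
washing machine: 1.272 kW × 200 h = 254.4 kWh
space heater: 1.44 kW × 57 h = 82.08 kWh
electric blanket: Runtime = 5 h/day × 14 days = 70 h
electric blanket: 0.065 kW × 70 h = 4.55 kWh
Total energy = 341.03 kWh
Cost = 341.03 × €0.37 = €126.18

€126.18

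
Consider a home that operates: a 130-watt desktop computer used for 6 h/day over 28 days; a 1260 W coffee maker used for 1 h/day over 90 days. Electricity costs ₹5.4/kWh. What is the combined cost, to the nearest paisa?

desktop computer: Runtime = 6 h/day × 28 days = 168 h
desktop computer: 0.13 kW × 168 h = 21.84 kWh
coffee maker: Runtime = 1 h/day × 90 days = 90 h
coffee maker: 1.26 kW × 90 h = 113.4 kWh
Total energy = 135.24 kWh
Cost = 135.24 × ₹5.4 = ₹730.30

₹730.30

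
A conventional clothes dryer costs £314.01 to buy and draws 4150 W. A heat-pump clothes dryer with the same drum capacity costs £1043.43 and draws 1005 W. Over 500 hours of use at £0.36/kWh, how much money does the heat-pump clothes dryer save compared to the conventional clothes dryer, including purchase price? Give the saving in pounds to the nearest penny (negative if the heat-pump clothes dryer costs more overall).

-£163.32

conventional clothes dryer: £314.01 + (4150/1000) kW × 500 h × £0.36 = £314.01 + £747 = £1061.01
heat-pump clothes dryer: £1043.43 + (1005/1000) kW × 500 h × £0.36 = £1043.43 + £180.9 = £1224.33
Saving = £1061.01 − £1224.33 = −£163.32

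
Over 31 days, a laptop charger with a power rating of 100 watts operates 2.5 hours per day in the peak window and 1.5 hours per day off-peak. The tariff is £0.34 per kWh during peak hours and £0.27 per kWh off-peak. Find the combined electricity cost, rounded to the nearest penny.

£3.89

Peak energy = 0.1 kW × 2.5 h × 31 = 7.75 kWh
Off-peak energy = 0.1 kW × 1.5 h × 31 = 4.65 kWh
Cost = 7.75 × £0.34 + 4.65 × £0.27 = £2.635 + £1.2555 = £3.89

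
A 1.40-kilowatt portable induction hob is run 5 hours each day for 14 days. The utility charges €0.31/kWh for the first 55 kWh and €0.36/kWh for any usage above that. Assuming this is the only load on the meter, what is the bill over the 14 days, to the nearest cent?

Runtime = 5 h/day × 14 days = 70 h
Energy = 1.4 kW × 70 h = 98 kWh
Tier 1 (0–55 kWh): 55 × €0.31 = €17.05
Above 55 kWh: 43 × €0.36 = €15.48
Bill = €32.53

€32.53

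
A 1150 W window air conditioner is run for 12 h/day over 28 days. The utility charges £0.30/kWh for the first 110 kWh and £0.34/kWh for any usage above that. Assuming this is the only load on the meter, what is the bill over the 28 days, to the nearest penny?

Runtime = 12 h/day × 28 days = 336 h
Energy = 1.15 kW × 336 h = 386.4 kWh
Tier 1 (0–110 kWh): 110 × £0.30 = £33
Above 110 kWh: 276.4 × £0.34 = £93.976
Bill = £126.98

£126.98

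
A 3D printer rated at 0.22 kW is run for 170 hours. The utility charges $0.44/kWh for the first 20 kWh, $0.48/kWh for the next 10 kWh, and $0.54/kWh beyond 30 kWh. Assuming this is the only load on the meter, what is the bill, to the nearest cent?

Energy = 0.22 kW × 170 h = 37.4 kWh
Tier 1 (0–20 kWh): 20 × $0.44 = $8.8
Tier 2 (20–30 kWh): 10 × $0.48 = $4.8
Above 30 kWh: 7.4 × $0.54 = $3.996
Bill = $17.60

$17.60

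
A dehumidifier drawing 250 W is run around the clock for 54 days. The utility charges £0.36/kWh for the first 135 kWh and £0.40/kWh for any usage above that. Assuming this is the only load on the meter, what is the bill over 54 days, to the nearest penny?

Runtime = 24 h × 54 = 1296 h
Energy = 0.25 kW × 1296 h = 324 kWh
Tier 1 (0–135 kWh): 135 × £0.36 = £48.6
Above 135 kWh: 189 × £0.40 = £75.6
Bill = £124.20

£124.20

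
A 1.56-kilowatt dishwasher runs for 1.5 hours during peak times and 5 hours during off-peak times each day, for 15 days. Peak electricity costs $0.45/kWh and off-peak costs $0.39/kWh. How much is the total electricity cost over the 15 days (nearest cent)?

Peak energy = 1.56 kW × 1.5 h × 15 = 35.1 kWh
Off-peak energy = 1.56 kW × 5 h × 15 = 117 kWh
Cost = 35.1 × $0.45 + 117 × $0.39 = $15.795 + $45.63 = $61.43

$61.43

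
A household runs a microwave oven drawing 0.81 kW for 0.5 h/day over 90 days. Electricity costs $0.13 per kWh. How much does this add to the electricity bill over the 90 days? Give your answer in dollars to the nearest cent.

Runtime = 0.5 h/day × 90 days = 45 h
Energy = 0.81 kW × 45 h = 36.45 kWh
Cost = 36.45 kWh × $0.13/kWh = $4.74

$4.74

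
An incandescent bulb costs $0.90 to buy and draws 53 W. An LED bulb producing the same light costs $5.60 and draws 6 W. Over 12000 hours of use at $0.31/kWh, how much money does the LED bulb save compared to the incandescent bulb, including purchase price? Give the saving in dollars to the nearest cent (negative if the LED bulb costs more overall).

incandescent bulb: $0.90 + (53/1000) kW × 12000 h × $0.31 = $0.90 + $197.16 = $198.06
LED bulb: $5.60 + (6/1000) kW × 12000 h × $0.31 = $5.60 + $22.32 = $27.92
Saving = $198.06 − $27.92 = $170.14

$170.14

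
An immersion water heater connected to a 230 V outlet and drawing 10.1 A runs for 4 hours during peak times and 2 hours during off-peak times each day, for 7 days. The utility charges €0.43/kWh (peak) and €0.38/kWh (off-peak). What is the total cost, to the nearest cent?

Power = 10.1 A × 230 V = 2323 W = 2.323 kW
Peak energy = 2.323 kW × 4 h × 7 = 65.044 kWh
Off-peak energy = 2.323 kW × 2 h × 7 = 32.522 kWh
Cost = 65.044 × €0.43 + 32.522 × €0.38 = €27.96892 + €12.35836 = €40.33

€40.33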